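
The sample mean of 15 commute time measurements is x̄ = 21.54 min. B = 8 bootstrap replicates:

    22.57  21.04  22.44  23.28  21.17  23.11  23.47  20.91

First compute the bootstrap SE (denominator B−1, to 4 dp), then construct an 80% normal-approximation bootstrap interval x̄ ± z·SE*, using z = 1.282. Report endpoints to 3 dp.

(20.182, 22.898)

Mean of replicates = 22.2488; sum of squared deviations = 7.8535; SE* = √(7.8535/7) = 1.0592
Margin = 1.282 × 1.0592 = 1.3579
Interval: 21.54 ± 1.3579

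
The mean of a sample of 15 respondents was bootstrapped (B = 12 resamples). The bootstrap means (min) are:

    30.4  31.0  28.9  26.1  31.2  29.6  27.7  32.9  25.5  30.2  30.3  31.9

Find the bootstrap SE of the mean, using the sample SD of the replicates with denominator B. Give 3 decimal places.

Bootstrap SE is the standard deviation of the 12 replicate means.
Mean of replicates: (30.4 + 31.0 + 28.9 + 26.1 + 31.2 + 29.6 + 27.7 + 32.9 + 25.5 + 30.2 + 30.3 + 31.9) / 12 = 355.7000 / 12 = 29.6417
Sum of squared deviations: (+0.7583)² + (+1.3583)² + (−0.7417)² + (−3.5417)² + (+1.5583)² + (−0.0417)² + (−1.9417)² + (+3.2583)² + (−4.1417)² + (+0.5583)² + (+0.6583)² + (+2.2583)² = 55.3292
Variance = 55.3292 / 12 = 4.6108
SE* = √4.6108

SE* = 2.147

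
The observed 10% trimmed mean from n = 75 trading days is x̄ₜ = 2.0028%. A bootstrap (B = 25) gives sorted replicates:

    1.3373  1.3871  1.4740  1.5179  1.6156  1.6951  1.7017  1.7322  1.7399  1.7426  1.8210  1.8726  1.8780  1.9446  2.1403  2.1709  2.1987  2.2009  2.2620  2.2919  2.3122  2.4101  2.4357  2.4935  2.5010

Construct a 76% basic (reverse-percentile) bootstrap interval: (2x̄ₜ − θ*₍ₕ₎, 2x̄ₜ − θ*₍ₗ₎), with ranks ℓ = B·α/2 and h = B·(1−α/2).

Percentile endpoints at ranks 3 and 22: θ*₍3₎ = 1.4740, θ*₍22₎ = 2.4101.
Basic interval reflects these around x̄ₜ:
  lower = 2 × 2.0028 − 2.4101 = 1.5955
  upper = 2 × 2.0028 − 1.4740 = 2.5316

(1.5955, 2.5316)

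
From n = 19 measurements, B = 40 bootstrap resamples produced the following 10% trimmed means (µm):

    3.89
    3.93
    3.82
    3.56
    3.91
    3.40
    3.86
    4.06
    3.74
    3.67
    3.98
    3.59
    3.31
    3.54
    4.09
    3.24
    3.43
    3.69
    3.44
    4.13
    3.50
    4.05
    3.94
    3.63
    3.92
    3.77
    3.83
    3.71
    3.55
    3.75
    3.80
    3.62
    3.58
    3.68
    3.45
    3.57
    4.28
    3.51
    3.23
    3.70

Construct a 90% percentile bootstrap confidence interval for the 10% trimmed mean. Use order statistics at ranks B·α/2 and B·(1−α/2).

(3.24, 4.09)

Sorted replicates: 3.23, 3.24, 3.31, 3.40, 3.43, 3.44, 3.45, 3.50, 3.51, 3.54, 3.55, 3.56, 3.57, 3.58, 3.59, 3.62, 3.63, 3.67, 3.68, 3.69, 3.70, 3.71, 3.74, 3.75, 3.77, 3.80, 3.82, 3.83, 3.86, 3.89, 3.91, 3.92, 3.93, 3.94, 3.98, 4.05, 4.06, 4.09, 4.13, 4.28
α = 0.10; lower rank = 40 × 0.050 = 2; upper rank = 40 × 0.950 = 38.
The 2nd smallest replicate is 3.24; the 38th is 4.09.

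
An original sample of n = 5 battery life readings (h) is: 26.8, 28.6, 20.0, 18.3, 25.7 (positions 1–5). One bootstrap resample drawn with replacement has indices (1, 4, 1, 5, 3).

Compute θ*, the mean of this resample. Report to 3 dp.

θ* = 23.520

Resample values: 26.8, 18.3, 26.8, 25.7, 20.0.
Mean = (26.8 + 18.3 + 26.8 + 25.7 + 20.0) / 5 = 117.60 / 5 = 23.520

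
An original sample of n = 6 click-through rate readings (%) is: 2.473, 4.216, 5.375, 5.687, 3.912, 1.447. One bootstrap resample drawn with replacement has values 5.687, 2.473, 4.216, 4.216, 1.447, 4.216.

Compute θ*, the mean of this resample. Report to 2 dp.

Mean = (5.687 + 2.473 + 4.216 + 4.216 + 1.447 + 4.216) / 6 = 22.2550 / 6 = 3.71

θ* = 3.71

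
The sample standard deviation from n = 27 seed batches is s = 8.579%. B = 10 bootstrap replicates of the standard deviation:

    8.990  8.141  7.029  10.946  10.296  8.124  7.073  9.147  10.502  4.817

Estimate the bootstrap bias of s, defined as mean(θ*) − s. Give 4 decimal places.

mean(θ*) = (8.990 + 8.141 + 7.029 + 10.946 + 10.296 + 8.124 + 7.073 + 9.147 + 10.502 + 4.817) / 10 = 8.50650
bias = 8.50650 − 8.579

bias = −0.0725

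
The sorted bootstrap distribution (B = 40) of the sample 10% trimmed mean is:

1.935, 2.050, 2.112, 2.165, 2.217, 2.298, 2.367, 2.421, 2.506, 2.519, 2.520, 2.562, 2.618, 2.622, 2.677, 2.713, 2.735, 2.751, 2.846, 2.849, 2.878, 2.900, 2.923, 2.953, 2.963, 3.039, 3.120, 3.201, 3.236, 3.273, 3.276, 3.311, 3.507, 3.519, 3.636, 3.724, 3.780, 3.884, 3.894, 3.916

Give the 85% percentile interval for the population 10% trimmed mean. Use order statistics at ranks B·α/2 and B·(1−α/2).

(2.112, 3.780)

α = 0.15; lower rank = 40 × 0.075 = 3; upper rank = 40 × 0.925 = 37.
The 3rd smallest replicate is 2.112; the 37th is 3.780.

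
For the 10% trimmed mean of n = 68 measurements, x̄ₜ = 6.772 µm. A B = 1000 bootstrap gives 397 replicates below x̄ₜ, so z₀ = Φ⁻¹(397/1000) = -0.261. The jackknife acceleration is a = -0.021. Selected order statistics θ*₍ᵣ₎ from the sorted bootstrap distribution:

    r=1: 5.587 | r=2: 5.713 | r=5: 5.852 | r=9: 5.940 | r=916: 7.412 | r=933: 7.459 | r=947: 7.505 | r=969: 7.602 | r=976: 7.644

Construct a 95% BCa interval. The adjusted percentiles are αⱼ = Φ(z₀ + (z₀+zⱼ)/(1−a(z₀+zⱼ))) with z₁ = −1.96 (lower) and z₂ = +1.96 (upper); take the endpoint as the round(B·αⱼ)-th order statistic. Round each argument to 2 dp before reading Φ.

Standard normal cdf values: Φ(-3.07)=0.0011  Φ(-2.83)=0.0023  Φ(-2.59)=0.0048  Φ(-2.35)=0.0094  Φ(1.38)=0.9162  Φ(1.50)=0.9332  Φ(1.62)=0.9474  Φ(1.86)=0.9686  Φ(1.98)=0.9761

(5.852, 7.412)

Lower: z₀ + z₁ = -0.261 + (-1.960) = -2.221; 1 − a(z₀+z₁) = 1 − (-0.021)(-2.221) = 0.9534; argument = -0.261 + (-2.221)/0.9534 = -2.5907 → -2.59.
α₁ = Φ(-2.59) = 0.0048; rank = round(1000 × 0.0048) = 5; θ*₍5₎ = 5.852.
Upper: z₀ + z₂ = 1.699; 1 − a(z₀+z₂) = 1.0357; argument = 1.3795 → 1.38; α₂ = 0.9162; rank = 916; θ*₍916₎ = 7.412.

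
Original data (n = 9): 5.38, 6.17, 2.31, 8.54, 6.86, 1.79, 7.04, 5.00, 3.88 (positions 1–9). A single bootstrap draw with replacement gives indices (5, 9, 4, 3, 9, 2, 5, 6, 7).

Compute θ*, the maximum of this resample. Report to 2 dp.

Resample values: 6.86, 3.88, 8.54, 2.31, 3.88, 6.17, 6.86, 1.79, 7.04.
Maximum = 8.54

θ* = 8.54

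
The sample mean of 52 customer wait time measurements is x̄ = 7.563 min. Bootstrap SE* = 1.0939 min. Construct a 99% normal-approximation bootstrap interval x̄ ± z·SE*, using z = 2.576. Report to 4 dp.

Margin = 2.576 × 1.0939 = 2.81789
Interval: 7.563 ± 2.81789

(4.7451, 10.3809)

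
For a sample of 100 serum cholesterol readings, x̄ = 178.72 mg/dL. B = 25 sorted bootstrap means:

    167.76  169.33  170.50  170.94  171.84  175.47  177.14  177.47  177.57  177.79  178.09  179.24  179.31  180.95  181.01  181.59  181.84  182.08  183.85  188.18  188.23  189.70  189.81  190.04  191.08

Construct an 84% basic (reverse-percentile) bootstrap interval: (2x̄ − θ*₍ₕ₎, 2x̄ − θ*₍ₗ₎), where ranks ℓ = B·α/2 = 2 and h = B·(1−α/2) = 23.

(167.63, 188.11)

Percentile endpoints at ranks 2 and 23: θ*₍2₎ = 169.33, θ*₍23₎ = 189.81.
Basic interval reflects these around x̄:
  lower = 2 × 178.72 − 189.81 = 167.63
  upper = 2 × 178.72 − 169.33 = 188.11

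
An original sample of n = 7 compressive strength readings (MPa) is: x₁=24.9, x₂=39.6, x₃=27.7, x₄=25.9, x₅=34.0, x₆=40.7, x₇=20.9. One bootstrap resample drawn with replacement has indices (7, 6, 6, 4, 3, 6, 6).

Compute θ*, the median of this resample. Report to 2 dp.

Resample values: 20.9, 40.7, 40.7, 25.9, 27.7, 40.7, 40.7.
Sorted: 20.9, 25.9, 27.7, 40.7, 40.7, 40.7, 40.7
Median = middle value = 40.70

θ* = 40.70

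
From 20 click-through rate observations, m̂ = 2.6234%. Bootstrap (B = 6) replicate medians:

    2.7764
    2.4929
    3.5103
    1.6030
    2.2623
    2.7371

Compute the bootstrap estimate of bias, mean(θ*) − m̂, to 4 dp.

bias = −0.0597

mean(θ*) = (2.7764 + 2.4929 + 3.5103 + 1.6030 + 2.2623 + 2.7371) / 6 = 2.56367
bias = 2.56367 − 2.6234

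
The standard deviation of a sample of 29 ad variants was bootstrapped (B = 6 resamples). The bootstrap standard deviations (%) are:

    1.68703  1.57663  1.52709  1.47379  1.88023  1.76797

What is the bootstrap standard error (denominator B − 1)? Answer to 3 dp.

SE* = 0.155

Bootstrap SE is the standard deviation of the 6 replicate standard deviations.
Mean of replicates: (1.68703 + 1.57663 + 1.52709 + 1.47379 + 1.88023 + 1.76797) / 6 = 9.912740 / 6 = 1.652123
Sum of squared deviations: (+0.034907)² + (−0.075493)² + (−0.125033)² + (−0.178333)² + (+0.228107)² + (+0.115847)² = 0.119807
Variance = 0.119807 / 5 = 0.023961
SE* = √0.023961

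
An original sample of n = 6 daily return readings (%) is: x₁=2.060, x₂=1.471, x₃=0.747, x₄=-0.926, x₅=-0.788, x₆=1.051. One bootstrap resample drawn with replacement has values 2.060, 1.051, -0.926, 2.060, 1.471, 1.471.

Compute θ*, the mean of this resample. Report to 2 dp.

θ* = 1.20

Mean = (2.060 + 1.051 + (-0.926) + 2.060 + 1.471 + 1.471) / 6 = 7.1870 / 6 = 1.20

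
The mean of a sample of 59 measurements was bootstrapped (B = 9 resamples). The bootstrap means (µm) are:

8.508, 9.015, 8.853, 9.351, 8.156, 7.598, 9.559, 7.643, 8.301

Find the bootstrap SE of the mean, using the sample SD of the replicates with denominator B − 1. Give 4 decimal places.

SE* = 0.6996

Bootstrap SE is the standard deviation of the 9 replicate means.
Mean of replicates: (8.508 + 9.015 + 8.853 + 9.351 + 8.156 + 7.598 + 9.559 + 7.643 + 8.301) / 9 = 76.98400 / 9 = 8.55378
Sum of squared deviations: (−0.04578)² + (+0.46122)² + (+0.29922)² + (+0.79722)² + (−0.39778)² + (−0.95578)² + (+1.00522)² + (−0.91078)² + (−0.25278)² = 3.91554
Variance = 3.91554 / 8 = 0.48944
SE* = √0.48944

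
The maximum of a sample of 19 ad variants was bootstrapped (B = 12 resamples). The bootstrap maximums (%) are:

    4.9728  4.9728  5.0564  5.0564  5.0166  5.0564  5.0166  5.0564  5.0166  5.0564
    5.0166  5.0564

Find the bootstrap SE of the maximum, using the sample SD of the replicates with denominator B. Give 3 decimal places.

SE* = 0.031

Bootstrap SE is the standard deviation of the 12 replicate maximums.
Mean of replicates: (4.9728 + 4.9728 + 5.0564 + 5.0564 + 5.0166 + 5.0564 + 5.0166 + 5.0564 + 5.0166 + 5.0564 + 5.0166 + 5.0564) / 12 = 60.35040 / 12 = 5.02920
Sum of squared deviations: (−0.05640)² + (−0.05640)² + (+0.02720)² + (+0.02720)² + (−0.01260)² + (+0.02720)² + (−0.01260)² + (+0.02720)² + (−0.01260)² + (+0.02720)² + (−0.01260)² + (+0.02720)² = 0.01144
Variance = 0.01144 / 12 = 0.00095
SE* = √0.00095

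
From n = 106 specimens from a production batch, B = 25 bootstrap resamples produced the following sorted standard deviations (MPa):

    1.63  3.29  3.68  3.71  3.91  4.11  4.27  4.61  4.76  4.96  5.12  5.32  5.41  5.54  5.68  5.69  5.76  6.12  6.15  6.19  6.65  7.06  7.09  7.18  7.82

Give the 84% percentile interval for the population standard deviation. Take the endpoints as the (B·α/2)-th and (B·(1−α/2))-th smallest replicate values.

(3.29, 7.09)

α = 0.16; lower rank = 25 × 0.080 = 2; upper rank = 25 × 0.920 = 23.
The 2nd smallest replicate is 3.29; the 23rd is 7.09.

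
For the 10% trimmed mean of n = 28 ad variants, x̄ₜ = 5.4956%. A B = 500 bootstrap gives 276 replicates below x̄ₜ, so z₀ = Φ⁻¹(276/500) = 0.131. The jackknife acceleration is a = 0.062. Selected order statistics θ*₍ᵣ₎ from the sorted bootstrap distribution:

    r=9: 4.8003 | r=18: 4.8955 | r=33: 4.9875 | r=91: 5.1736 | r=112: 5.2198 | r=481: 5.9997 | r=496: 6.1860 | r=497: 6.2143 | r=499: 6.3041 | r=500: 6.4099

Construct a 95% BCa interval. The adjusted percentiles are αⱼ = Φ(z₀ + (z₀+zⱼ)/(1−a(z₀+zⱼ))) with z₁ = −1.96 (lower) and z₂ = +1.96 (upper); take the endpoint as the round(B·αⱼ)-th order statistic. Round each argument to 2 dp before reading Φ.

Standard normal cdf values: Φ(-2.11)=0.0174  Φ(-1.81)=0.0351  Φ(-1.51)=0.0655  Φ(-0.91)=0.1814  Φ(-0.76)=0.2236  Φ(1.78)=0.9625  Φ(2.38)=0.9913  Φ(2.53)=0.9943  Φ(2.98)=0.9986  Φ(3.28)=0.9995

(4.9875, 6.2143)

Lower: z₀ + z₁ = 0.131 + (-1.960) = -1.829; 1 − a(z₀+z₁) = 1 − (0.062)(-1.829) = 1.1134; argument = 0.131 + (-1.829)/1.1134 = -1.5117 → -1.51.
α₁ = Φ(-1.51) = 0.0655; rank = round(500 × 0.0655) = 33; θ*₍33₎ = 4.9875.
Upper: z₀ + z₂ = 2.091; 1 − a(z₀+z₂) = 0.8704; argument = 2.5335 → 2.53; α₂ = 0.9943; rank = 497; θ*₍497₎ = 6.2143.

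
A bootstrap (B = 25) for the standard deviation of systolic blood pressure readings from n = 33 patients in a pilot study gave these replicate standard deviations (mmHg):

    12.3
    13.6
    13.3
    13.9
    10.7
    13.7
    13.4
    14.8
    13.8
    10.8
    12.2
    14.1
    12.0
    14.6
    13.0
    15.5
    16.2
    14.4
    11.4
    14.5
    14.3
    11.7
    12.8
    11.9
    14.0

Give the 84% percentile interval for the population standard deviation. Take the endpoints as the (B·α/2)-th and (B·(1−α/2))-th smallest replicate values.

(10.8, 14.8)

Sorted replicates: 10.7, 10.8, 11.4, 11.7, 11.9, 12.0, 12.2, 12.3, 12.8, 13.0, 13.3, 13.4, 13.6, 13.7, 13.8, 13.9, 14.0, 14.1, 14.3, 14.4, 14.5, 14.6, 14.8, 15.5, 16.2
α = 0.16; lower rank = 25 × 0.080 = 2; upper rank = 25 × 0.920 = 23.
The 2nd smallest replicate is 10.8; the 23rd is 14.8.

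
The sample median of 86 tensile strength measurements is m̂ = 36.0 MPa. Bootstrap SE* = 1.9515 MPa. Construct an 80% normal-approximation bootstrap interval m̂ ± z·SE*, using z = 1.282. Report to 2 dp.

Margin = 1.282 × 1.9515 = 2.502
Interval: 36.0 ± 2.502

(33.50, 38.50)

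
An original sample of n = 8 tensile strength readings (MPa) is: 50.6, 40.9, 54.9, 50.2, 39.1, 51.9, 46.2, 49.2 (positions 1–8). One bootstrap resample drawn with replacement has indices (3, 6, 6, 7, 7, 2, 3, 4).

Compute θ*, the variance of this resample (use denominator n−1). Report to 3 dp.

θ* = 23.703

Resample values: 54.9, 51.9, 51.9, 46.2, 46.2, 40.9, 54.9, 50.2.
Mean = 49.6375; sum of squared deviations = 165.9187
s² = 165.9187 / 7 = 23.7027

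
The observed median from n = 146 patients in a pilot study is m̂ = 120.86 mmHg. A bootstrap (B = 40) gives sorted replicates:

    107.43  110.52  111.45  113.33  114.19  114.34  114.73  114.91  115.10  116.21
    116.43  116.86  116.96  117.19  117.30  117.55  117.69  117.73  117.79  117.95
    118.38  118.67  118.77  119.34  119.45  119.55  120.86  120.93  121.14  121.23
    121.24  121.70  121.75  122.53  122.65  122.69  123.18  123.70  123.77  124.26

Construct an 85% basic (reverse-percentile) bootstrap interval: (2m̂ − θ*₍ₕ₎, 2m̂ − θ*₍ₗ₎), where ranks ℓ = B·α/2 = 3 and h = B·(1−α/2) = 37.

(118.54, 130.27)

Percentile endpoints at ranks 3 and 37: θ*₍3₎ = 111.45, θ*₍37₎ = 123.18.
Basic interval reflects these around m̂:
  lower = 2 × 120.86 − 123.18 = 118.54
  upper = 2 × 120.86 − 111.45 = 130.27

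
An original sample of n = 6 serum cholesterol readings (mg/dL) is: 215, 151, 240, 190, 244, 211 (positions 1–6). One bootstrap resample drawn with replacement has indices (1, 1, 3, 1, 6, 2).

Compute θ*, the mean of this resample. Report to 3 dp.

θ* = 207.833

Resample values: 215, 215, 240, 215, 211, 151.
Mean = (215 + 215 + 240 + 215 + 211 + 151) / 6 = 1247.0 / 6 = 207.833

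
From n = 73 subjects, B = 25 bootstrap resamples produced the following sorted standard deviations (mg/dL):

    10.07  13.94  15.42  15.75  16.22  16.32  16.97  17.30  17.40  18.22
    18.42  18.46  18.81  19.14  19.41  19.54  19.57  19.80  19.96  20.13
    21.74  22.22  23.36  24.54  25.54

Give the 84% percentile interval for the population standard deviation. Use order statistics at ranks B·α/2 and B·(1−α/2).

α = 0.16; lower rank = 25 × 0.080 = 2; upper rank = 25 × 0.920 = 23.
The 2nd smallest replicate is 13.94; the 23rd is 23.36.

(13.94, 23.36)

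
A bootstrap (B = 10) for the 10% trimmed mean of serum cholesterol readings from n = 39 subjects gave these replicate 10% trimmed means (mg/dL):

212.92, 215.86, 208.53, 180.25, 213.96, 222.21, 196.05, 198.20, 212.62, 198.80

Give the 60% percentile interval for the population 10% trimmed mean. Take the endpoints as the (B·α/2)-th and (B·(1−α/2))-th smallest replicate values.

Sorted replicates: 180.25, 196.05, 198.20, 198.80, 208.53, 212.62, 212.92, 213.96, 215.86, 222.21
α = 0.40; lower rank = 10 × 0.200 = 2; upper rank = 10 × 0.800 = 8.
The 2nd smallest replicate is 196.05; the 8th is 213.96.

(196.05, 213.96)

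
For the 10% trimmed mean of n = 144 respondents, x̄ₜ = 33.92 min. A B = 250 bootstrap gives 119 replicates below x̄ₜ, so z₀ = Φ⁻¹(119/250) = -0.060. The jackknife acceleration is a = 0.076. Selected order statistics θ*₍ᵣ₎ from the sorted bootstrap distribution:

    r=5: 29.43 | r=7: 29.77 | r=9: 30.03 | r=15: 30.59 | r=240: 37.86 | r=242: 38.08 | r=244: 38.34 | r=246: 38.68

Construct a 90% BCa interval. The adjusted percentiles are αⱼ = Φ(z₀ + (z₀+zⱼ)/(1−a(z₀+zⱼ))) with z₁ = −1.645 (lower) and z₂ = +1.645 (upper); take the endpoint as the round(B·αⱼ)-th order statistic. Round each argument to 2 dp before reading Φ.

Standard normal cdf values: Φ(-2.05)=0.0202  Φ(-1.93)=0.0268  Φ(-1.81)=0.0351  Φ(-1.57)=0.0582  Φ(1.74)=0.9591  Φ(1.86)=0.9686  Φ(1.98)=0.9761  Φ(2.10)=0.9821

Lower: z₀ + z₁ = -0.060 + (-1.645) = -1.705; 1 − a(z₀+z₁) = 1 − (0.076)(-1.705) = 1.1296; argument = -0.060 + (-1.705)/1.1296 = -1.5694 → -1.57.
α₁ = Φ(-1.57) = 0.0582; rank = round(250 × 0.0582) = 15; θ*₍15₎ = 30.59.
Upper: z₀ + z₂ = 1.585; 1 − a(z₀+z₂) = 0.8795; argument = 1.7421 → 1.74; α₂ = 0.9591; rank = 240; θ*₍240₎ = 37.86.

(30.59, 37.86)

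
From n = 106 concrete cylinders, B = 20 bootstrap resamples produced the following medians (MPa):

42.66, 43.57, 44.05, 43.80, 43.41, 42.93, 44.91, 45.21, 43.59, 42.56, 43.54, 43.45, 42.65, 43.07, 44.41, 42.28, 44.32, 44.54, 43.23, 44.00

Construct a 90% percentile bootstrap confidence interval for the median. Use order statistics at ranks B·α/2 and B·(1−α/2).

(42.28, 44.91)

Sorted replicates: 42.28, 42.56, 42.65, 42.66, 42.93, 43.07, 43.23, 43.41, 43.45, 43.54, 43.57, 43.59, 43.80, 44.00, 44.05, 44.32, 44.41, 44.54, 44.91, 45.21
α = 0.10; lower rank = 20 × 0.050 = 1; upper rank = 20 × 0.950 = 19.
The 1st smallest replicate is 42.28; the 19th is 44.91.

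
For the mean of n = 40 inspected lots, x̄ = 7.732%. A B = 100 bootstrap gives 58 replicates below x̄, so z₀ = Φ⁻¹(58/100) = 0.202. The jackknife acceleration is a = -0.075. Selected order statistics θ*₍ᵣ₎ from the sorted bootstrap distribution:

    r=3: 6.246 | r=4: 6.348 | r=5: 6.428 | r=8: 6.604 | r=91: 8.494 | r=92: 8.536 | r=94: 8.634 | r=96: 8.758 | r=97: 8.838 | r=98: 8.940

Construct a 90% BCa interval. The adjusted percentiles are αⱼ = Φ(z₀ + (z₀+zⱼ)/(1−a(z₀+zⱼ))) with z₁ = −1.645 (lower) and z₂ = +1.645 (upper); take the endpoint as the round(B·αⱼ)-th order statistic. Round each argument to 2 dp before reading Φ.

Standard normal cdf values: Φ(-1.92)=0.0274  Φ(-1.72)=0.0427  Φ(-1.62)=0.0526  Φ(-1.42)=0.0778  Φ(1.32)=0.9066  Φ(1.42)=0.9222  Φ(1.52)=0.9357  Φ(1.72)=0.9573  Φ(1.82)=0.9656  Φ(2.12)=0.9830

(6.604, 8.838)

Lower: z₀ + z₁ = 0.202 + (-1.645) = -1.443; 1 − a(z₀+z₁) = 1 − (-0.075)(-1.443) = 0.8918; argument = 0.202 + (-1.443)/0.8918 = -1.4161 → -1.42.
α₁ = Φ(-1.42) = 0.0778; rank = round(100 × 0.0778) = 8; θ*₍8₎ = 6.604.
Upper: z₀ + z₂ = 1.847; 1 − a(z₀+z₂) = 1.1385; argument = 1.8243 → 1.82; α₂ = 0.9656; rank = 97; θ*₍97₎ = 8.838.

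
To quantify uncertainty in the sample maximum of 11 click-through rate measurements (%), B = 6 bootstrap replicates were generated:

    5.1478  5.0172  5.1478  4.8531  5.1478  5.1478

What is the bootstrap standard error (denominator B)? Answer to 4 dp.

SE* = 0.1109

Bootstrap SE is the standard deviation of the 6 replicate maximums.
Mean of replicates: (5.1478 + 5.0172 + 5.1478 + 4.8531 + 5.1478 + 5.1478) / 6 = 30.46150 / 6 = 5.07692
Sum of squared deviations: (+0.07088)² + (−0.05972)² + (+0.07088)² + (−0.22382)² + (+0.07088)² + (+0.07088)² = 0.07376
Variance = 0.07376 / 6 = 0.01229
SE* = √0.01229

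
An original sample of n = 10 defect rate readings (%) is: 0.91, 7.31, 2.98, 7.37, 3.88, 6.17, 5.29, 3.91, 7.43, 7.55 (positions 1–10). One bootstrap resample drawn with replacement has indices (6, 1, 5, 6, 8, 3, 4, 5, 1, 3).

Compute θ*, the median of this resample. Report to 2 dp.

Resample values: 6.17, 0.91, 3.88, 6.17, 3.91, 2.98, 7.37, 3.88, 0.91, 2.98.
Sorted: 0.91, 0.91, 2.98, 2.98, 3.88, 3.88, 3.91, 6.17, 6.17, 7.37
Median = average of the two middle values = 3.88

θ* = 3.88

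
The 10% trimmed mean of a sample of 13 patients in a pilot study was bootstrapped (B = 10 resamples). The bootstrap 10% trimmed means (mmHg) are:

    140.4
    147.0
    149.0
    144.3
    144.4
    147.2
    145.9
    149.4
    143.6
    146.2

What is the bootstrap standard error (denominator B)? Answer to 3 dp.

SE* = 2.548

Bootstrap SE is the standard deviation of the 10 replicate 10% trimmed means.
Mean of replicates: (140.4 + 147.0 + 149.0 + 144.3 + 144.4 + 147.2 + 145.9 + 149.4 + 143.6 + 146.2) / 10 = 1457.4000 / 10 = 145.7400
Sum of squared deviations: (−5.3400)² + (+1.2600)² + (+3.2600)² + (−1.4400)² + (−1.3400)² + (+1.4600)² + (+0.1600)² + (+3.6600)² + (−2.1400)² + (+0.4600)² = 64.9440
Variance = 64.9440 / 10 = 6.4944
SE* = √6.4944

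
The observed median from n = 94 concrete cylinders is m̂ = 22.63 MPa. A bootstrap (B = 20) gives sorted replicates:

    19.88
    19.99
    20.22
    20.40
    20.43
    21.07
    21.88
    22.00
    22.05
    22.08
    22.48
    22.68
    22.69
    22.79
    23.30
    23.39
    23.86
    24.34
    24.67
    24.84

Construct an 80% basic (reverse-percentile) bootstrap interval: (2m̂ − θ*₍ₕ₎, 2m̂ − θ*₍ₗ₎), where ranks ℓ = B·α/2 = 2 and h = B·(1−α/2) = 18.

Percentile endpoints at ranks 2 and 18: θ*₍2₎ = 19.99, θ*₍18₎ = 24.34.
Basic interval reflects these around m̂:
  lower = 2 × 22.63 − 24.34 = 20.92
  upper = 2 × 22.63 − 19.99 = 25.27

(20.92, 25.27)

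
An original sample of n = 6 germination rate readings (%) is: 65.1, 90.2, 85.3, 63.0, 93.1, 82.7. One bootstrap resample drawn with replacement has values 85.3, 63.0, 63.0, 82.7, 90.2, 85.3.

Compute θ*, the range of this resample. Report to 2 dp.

Range = 90.2 − 63.0 = 27.20

θ* = 27.20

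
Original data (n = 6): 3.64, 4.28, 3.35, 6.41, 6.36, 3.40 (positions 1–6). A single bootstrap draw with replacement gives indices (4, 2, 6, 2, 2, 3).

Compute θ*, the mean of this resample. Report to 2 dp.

θ* = 4.33

Resample values: 6.41, 4.28, 3.40, 4.28, 4.28, 3.35.
Mean = (6.41 + 4.28 + 3.40 + 4.28 + 4.28 + 3.35) / 6 = 26.000 / 6 = 4.33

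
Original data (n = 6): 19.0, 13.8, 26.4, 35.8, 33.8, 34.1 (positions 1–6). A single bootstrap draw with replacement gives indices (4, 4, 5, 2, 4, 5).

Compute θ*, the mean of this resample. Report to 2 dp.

θ* = 31.47

Resample values: 35.8, 35.8, 33.8, 13.8, 35.8, 33.8.
Mean = (35.8 + 35.8 + 33.8 + 13.8 + 35.8 + 33.8) / 6 = 188.80 / 6 = 31.47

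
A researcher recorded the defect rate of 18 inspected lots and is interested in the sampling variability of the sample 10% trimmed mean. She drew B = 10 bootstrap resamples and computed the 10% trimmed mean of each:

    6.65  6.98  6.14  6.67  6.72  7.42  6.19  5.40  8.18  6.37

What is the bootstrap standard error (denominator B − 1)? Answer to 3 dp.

SE* = 0.757

Bootstrap SE is the standard deviation of the 10 replicate 10% trimmed means.
Mean of replicates: (6.65 + 6.98 + 6.14 + 6.67 + 6.72 + 7.42 + 6.19 + 5.40 + 8.18 + 6.37) / 10 = 66.7200 / 10 = 6.6720
Sum of squared deviations: (−0.0220)² + (+0.3080)² + (−0.5320)² + (−0.0020)² + (+0.0480)² + (+0.7480)² + (−0.4820)² + (−1.2720)² + (+1.5080)² + (−0.3020)² = 5.1558
Variance = 5.1558 / 9 = 0.5729
SE* = √0.5729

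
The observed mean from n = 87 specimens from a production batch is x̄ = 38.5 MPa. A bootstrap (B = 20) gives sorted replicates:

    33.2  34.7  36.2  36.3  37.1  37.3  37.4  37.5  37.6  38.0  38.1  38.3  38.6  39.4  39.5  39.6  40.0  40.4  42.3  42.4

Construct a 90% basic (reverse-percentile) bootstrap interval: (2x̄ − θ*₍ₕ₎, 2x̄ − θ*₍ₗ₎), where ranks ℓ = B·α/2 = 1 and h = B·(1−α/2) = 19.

(34.7, 43.8)

Percentile endpoints at ranks 1 and 19: θ*₍1₎ = 33.2, θ*₍19₎ = 42.3.
Basic interval reflects these around x̄:
  lower = 2 × 38.5 − 42.3 = 34.7
  upper = 2 × 38.5 − 33.2 = 43.8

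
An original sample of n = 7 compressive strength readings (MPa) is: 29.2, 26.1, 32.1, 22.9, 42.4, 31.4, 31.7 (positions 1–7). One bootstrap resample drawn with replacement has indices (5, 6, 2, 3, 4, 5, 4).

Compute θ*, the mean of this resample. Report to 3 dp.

Resample values: 42.4, 31.4, 26.1, 32.1, 22.9, 42.4, 22.9.
Mean = (42.4 + 31.4 + 26.1 + 32.1 + 22.9 + 42.4 + 22.9) / 7 = 220.20 / 7 = 31.457

θ* = 31.457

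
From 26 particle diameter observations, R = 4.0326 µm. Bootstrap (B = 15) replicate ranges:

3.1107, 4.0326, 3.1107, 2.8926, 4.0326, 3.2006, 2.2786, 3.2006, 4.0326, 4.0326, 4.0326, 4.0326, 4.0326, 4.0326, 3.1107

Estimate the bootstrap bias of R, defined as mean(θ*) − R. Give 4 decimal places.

mean(θ*) = (3.1107 + 4.0326 + 3.1107 + 2.8926 + 4.0326 + 3.2006 + 2.2786 + 3.2006 + 4.0326 + 4.0326 + 4.0326 + 4.0326 + 4.0326 + 4.0326 + 3.1107) / 15 = 3.544353
bias = 3.544353 − 4.0326

bias = −0.4882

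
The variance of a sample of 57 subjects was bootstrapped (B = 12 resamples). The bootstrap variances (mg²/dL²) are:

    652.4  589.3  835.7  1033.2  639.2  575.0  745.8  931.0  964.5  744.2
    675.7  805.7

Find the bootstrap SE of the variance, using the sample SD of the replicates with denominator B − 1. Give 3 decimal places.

SE* = 150.810

Bootstrap SE is the standard deviation of the 12 replicate variances.
Mean of replicates: (652.4 + 589.3 + 835.7 + 1033.2 + 639.2 + 575.0 + 745.8 + 931.0 + 964.5 + 744.2 + 675.7 + 805.7) / 12 = 9191.7000 / 12 = 765.9750
Sum of squared deviations: (−113.5750)² + (−176.6750)² + (+69.7250)² + (+267.2250)² + (−126.7750)² + (−190.9750)² + (−20.1750)² + (+165.0250)² + (+198.5250)² + (−21.7750)² + (−90.2750)² + (+39.7250)² = 250181.7225
Variance = 250181.7225 / 11 = 22743.7930
SE* = √22743.7930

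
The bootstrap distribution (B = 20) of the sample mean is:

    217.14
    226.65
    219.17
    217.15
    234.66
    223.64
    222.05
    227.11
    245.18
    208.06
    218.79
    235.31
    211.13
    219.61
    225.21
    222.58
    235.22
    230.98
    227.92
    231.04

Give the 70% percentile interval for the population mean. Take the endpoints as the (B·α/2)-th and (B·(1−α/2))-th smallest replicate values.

Sorted replicates: 208.06, 211.13, 217.14, 217.15, 218.79, 219.17, 219.61, 222.05, 222.58, 223.64, 225.21, 226.65, 227.11, 227.92, 230.98, 231.04, 234.66, 235.22, 235.31, 245.18
α = 0.30; lower rank = 20 × 0.150 = 3; upper rank = 20 × 0.850 = 17.
The 3rd smallest replicate is 217.14; the 17th is 234.66.

(217.14, 234.66)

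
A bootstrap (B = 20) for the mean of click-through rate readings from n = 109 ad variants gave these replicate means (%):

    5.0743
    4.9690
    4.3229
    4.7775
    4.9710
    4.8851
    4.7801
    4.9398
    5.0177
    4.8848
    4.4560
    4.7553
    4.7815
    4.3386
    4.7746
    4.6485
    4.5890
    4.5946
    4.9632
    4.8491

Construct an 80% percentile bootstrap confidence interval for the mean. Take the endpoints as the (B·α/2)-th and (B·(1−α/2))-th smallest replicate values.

(4.3386, 4.9710)

Sorted replicates: 4.3229, 4.3386, 4.4560, 4.5890, 4.5946, 4.6485, 4.7553, 4.7746, 4.7775, 4.7801, 4.7815, 4.8491, 4.8848, 4.8851, 4.9398, 4.9632, 4.9690, 4.9710, 5.0177, 5.0743
α = 0.20; lower rank = 20 × 0.100 = 2; upper rank = 20 × 0.900 = 18.
The 2nd smallest replicate is 4.3386; the 18th is 4.9710.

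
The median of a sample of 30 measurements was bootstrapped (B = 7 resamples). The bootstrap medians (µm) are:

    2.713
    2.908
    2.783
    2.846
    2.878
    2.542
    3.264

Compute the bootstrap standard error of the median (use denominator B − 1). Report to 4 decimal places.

SE* = 0.2212

Bootstrap SE is the standard deviation of the 7 replicate medians.
Mean of replicates: (2.713 + 2.908 + 2.783 + 2.846 + 2.878 + 2.542 + 3.264) / 7 = 19.93400 / 7 = 2.84771
Sum of squared deviations: (−0.13471)² + (+0.06029)² + (−0.06471)² + (−0.00171)² + (+0.03029)² + (−0.30571)² + (+0.41629)² = 0.29365
Variance = 0.29365 / 6 = 0.04894
SE* = √0.04894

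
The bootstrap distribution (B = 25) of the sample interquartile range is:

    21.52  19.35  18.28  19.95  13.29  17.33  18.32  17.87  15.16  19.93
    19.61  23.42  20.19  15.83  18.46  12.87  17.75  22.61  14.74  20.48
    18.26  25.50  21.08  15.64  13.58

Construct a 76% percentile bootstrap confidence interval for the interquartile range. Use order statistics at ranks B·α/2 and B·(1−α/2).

Sorted replicates: 12.87, 13.29, 13.58, 14.74, 15.16, 15.64, 15.83, 17.33, 17.75, 17.87, 18.26, 18.28, 18.32, 18.46, 19.35, 19.61, 19.93, 19.95, 20.19, 20.48, 21.08, 21.52, 22.61, 23.42, 25.50
α = 0.24; lower rank = 25 × 0.120 = 3; upper rank = 25 × 0.880 = 22.
The 3rd smallest replicate is 13.58; the 22nd is 21.52.

(13.58, 21.52)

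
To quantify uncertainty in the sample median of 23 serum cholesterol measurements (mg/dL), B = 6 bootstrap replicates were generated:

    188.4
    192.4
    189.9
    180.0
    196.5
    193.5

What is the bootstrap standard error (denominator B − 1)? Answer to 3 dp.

SE* = 5.705

Bootstrap SE is the standard deviation of the 6 replicate medians.
Mean of replicates: (188.4 + 192.4 + 189.9 + 180.0 + 196.5 + 193.5) / 6 = 1140.7000 / 6 = 190.1167
Sum of squared deviations: (−1.7167)² + (+2.2833)² + (−0.2167)² + (−10.1167)² + (+6.3833)² + (+3.3833)² = 162.7483
Variance = 162.7483 / 5 = 32.5497
SE* = √32.5497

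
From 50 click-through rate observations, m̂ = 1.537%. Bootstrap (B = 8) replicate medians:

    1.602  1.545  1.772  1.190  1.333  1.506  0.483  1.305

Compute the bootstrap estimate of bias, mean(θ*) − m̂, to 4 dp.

mean(θ*) = (1.602 + 1.545 + 1.772 + 1.190 + 1.333 + 1.506 + 0.483 + 1.305) / 8 = 1.34200
bias = 1.34200 − 1.537

bias = −0.1950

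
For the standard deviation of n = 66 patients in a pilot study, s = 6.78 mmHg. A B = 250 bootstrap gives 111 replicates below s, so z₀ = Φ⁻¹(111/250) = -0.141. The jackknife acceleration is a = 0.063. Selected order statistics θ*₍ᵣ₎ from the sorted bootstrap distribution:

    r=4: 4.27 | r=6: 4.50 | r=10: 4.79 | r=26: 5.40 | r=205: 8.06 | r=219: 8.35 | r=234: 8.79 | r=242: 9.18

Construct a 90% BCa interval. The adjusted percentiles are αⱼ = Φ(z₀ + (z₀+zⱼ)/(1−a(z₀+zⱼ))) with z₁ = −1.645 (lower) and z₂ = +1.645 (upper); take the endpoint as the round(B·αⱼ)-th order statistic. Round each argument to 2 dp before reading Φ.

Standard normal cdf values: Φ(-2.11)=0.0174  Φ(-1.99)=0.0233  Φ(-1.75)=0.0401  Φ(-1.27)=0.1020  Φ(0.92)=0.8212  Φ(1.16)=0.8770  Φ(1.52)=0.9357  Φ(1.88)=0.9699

Lower: z₀ + z₁ = -0.141 + (-1.645) = -1.786; 1 − a(z₀+z₁) = 1 − (0.063)(-1.786) = 1.1125; argument = -0.141 + (-1.786)/1.1125 = -1.7464 → -1.75.
α₁ = Φ(-1.75) = 0.0401; rank = round(250 × 0.0401) = 10; θ*₍10₎ = 4.79.
Upper: z₀ + z₂ = 1.504; 1 − a(z₀+z₂) = 0.9052; argument = 1.5204 → 1.52; α₂ = 0.9357; rank = 234; θ*₍234₎ = 8.79.

(4.79, 8.79)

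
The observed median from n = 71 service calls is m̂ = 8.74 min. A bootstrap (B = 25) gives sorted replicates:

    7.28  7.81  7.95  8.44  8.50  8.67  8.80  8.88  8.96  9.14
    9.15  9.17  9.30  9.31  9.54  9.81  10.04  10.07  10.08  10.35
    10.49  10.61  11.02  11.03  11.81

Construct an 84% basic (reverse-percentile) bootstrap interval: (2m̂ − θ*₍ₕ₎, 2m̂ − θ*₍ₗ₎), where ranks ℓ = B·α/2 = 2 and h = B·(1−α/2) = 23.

Percentile endpoints at ranks 2 and 23: θ*₍2₎ = 7.81, θ*₍23₎ = 11.02.
Basic interval reflects these around m̂:
  lower = 2 × 8.74 − 11.02 = 6.46
  upper = 2 × 8.74 − 7.81 = 9.67

(6.46, 9.67)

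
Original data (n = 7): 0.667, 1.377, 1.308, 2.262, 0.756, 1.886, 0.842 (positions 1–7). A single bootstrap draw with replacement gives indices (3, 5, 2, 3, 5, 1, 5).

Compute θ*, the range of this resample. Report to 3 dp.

Resample values: 1.308, 0.756, 1.377, 1.308, 0.756, 0.667, 0.756.
Range = 1.377 − 0.667 = 0.710

θ* = 0.710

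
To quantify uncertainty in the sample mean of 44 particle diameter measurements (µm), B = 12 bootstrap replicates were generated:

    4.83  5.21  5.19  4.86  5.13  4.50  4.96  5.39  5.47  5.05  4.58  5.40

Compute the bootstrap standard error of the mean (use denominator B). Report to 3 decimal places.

Bootstrap SE is the standard deviation of the 12 replicate means.
Mean of replicates: (4.83 + 5.21 + 5.19 + 4.86 + 5.13 + 4.50 + 4.96 + 5.39 + 5.47 + 5.05 + 4.58 + 5.40) / 12 = 60.5700 / 12 = 5.0475
Sum of squared deviations: (−0.2175)² + (+0.1625)² + (+0.1425)² + (−0.1875)² + (+0.0825)² + (−0.5475)² + (−0.0875)² + (+0.3425)² + (+0.4225)² + (+0.0025)² + (−0.4675)² + (+0.3525)² = 1.0820
Variance = 1.0820 / 12 = 0.0902
SE* = √0.0902

SE* = 0.300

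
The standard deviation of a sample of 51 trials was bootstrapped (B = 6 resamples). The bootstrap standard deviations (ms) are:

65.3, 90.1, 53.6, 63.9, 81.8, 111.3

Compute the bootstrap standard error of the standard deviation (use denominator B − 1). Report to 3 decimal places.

SE* = 21.093

Bootstrap SE is the standard deviation of the 6 replicate standard deviations.
Mean of replicates: (65.3 + 90.1 + 53.6 + 63.9 + 81.8 + 111.3) / 6 = 466.0000 / 6 = 77.6667
Sum of squared deviations: (−12.3667)² + (+12.4333)² + (−24.0667)² + (−13.7667)² + (+4.1333)² + (+33.6333)² = 2224.5333
Variance = 2224.5333 / 5 = 444.9067
SE* = √444.9067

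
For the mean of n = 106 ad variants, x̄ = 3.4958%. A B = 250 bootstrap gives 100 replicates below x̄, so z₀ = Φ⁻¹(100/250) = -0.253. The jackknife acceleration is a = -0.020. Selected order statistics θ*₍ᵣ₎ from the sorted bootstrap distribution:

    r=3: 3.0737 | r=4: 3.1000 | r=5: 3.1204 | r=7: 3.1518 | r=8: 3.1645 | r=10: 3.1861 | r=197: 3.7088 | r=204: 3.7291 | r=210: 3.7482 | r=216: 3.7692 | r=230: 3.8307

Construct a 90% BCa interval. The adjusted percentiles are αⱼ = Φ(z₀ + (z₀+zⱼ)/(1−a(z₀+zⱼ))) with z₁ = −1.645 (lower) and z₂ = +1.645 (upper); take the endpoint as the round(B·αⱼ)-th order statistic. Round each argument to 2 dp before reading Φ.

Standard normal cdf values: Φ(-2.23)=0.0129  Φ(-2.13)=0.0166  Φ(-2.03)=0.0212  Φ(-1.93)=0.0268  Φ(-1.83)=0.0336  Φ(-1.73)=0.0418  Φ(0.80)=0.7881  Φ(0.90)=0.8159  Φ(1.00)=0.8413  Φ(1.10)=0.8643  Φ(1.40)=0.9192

(3.0737, 3.7692)

Lower: z₀ + z₁ = -0.253 + (-1.645) = -1.898; 1 − a(z₀+z₁) = 1 − (-0.020)(-1.898) = 0.9620; argument = -0.253 + (-1.898)/0.9620 = -2.2259 → -2.23.
α₁ = Φ(-2.23) = 0.0129; rank = round(250 × 0.0129) = 3; θ*₍3₎ = 3.0737.
Upper: z₀ + z₂ = 1.392; 1 − a(z₀+z₂) = 1.0278; argument = 1.1013 → 1.10; α₂ = 0.8643; rank = 216; θ*₍216₎ = 3.7692.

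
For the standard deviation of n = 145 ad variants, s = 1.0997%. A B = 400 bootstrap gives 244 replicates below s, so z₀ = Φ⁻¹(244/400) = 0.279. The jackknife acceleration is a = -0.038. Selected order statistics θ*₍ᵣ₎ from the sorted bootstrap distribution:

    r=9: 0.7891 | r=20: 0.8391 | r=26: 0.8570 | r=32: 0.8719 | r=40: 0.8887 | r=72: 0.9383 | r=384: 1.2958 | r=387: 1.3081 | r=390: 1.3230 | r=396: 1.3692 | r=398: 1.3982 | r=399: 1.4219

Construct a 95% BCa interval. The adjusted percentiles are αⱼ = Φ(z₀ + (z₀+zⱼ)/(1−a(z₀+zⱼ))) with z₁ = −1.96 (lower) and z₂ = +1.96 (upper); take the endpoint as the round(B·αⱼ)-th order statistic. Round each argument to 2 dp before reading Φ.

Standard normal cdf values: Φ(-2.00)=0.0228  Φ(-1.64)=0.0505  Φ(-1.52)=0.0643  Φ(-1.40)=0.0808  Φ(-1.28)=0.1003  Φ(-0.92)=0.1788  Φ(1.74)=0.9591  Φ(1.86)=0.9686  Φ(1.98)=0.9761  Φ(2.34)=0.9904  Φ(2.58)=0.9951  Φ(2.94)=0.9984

(0.8570, 1.3692)

Lower: z₀ + z₁ = 0.279 + (-1.960) = -1.681; 1 − a(z₀+z₁) = 1 − (-0.038)(-1.681) = 0.9361; argument = 0.279 + (-1.681)/0.9361 = -1.5167 → -1.52.
α₁ = Φ(-1.52) = 0.0643; rank = round(400 × 0.0643) = 26; θ*₍26₎ = 0.8570.
Upper: z₀ + z₂ = 2.239; 1 − a(z₀+z₂) = 1.0851; argument = 2.3424 → 2.34; α₂ = 0.9904; rank = 396; θ*₍396₎ = 1.3692.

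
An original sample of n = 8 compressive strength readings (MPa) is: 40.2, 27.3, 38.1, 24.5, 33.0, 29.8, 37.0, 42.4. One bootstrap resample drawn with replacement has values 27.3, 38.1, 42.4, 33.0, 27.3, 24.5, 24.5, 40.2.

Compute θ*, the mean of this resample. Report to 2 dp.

Mean = (27.3 + 38.1 + 42.4 + 33.0 + 27.3 + 24.5 + 24.5 + 40.2) / 8 = 257.30 / 8 = 32.16

θ* = 32.16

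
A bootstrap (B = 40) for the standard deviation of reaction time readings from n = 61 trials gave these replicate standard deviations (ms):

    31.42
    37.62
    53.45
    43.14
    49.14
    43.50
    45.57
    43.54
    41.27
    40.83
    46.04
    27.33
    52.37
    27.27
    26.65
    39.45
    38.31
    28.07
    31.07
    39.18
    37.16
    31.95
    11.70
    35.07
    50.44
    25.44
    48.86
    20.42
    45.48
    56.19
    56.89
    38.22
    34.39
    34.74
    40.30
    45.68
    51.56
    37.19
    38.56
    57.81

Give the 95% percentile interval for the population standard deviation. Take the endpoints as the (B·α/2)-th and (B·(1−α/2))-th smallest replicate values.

(11.70, 56.89)

Sorted replicates: 11.70, 20.42, 25.44, 26.65, 27.27, 27.33, 28.07, 31.07, 31.42, 31.95, 34.39, 34.74, 35.07, 37.16, 37.19, 37.62, 38.22, 38.31, 38.56, 39.18, 39.45, 40.30, 40.83, 41.27, 43.14, 43.50, 43.54, 45.48, 45.57, 45.68, 46.04, 48.86, 49.14, 50.44, 51.56, 52.37, 53.45, 56.19, 56.89, 57.81
α = 0.05; lower rank = 40 × 0.025 = 1; upper rank = 40 × 0.975 = 39.
The 1st smallest replicate is 11.70; the 39th is 56.89.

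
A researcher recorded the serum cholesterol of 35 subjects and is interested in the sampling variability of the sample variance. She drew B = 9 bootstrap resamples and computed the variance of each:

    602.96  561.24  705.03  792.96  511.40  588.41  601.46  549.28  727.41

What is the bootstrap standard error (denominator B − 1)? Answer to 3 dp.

SE* = 93.648

Bootstrap SE is the standard deviation of the 9 replicate variances.
Mean of replicates: (602.96 + 561.24 + 705.03 + 792.96 + 511.40 + 588.41 + 601.46 + 549.28 + 727.41) / 9 = 5640.1500 / 9 = 626.6833
Sum of squared deviations: (−23.7233)² + (−65.4433)² + (+78.3467)² + (+166.2767)² + (−115.2833)² + (−38.2733)² + (−25.2233)² + (−77.4033)² + (+100.7267)² = 70160.2054
Variance = 70160.2054 / 8 = 8770.0257
SE* = √8770.0257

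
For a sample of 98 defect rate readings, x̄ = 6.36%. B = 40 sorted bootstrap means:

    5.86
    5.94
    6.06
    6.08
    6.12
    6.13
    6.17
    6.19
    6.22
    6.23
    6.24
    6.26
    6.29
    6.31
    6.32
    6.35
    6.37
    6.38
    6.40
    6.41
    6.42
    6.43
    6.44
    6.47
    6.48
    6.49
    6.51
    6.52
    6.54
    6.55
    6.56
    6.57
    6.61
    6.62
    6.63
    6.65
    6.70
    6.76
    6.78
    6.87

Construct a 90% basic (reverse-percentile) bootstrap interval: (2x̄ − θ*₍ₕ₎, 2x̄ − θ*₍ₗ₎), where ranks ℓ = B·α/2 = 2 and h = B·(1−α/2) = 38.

Percentile endpoints at ranks 2 and 38: θ*₍2₎ = 5.94, θ*₍38₎ = 6.76.
Basic interval reflects these around x̄:
  lower = 2 × 6.36 − 6.76 = 5.96
  upper = 2 × 6.36 − 5.94 = 6.78

(5.96, 6.78)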